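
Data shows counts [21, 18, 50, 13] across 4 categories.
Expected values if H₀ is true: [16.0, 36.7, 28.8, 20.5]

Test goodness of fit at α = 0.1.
Chi-square goodness of fit test:
H₀: observed counts match expected distribution
H₁: observed counts differ from expected distribution
df = k - 1 = 3
χ² = Σ(O - E)²/E
   = (21 - 16.0)²/16.0 + (18 - 36.7)²/36.7 + (50 - 28.8)²/28.8 + (13 - 20.5)²/20.5
   = 1.562 + 9.528 + 15.606 + 2.744
   = 29.44
p-value < 0.0001

Since p-value < α = 0.1, we reject H₀.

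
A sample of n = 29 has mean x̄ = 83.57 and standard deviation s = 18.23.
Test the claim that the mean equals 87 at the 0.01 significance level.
One-sample t-test:
H₀: μ = 87
H₁: μ ≠ 87
df = n - 1 = 28
t = (x̄ - μ₀) / (s/√n) = (83.57 - 87) / (18.23/√29) = -1.013
p-value = 0.3196

Since p-value > α = 0.01, we fail to reject H₀.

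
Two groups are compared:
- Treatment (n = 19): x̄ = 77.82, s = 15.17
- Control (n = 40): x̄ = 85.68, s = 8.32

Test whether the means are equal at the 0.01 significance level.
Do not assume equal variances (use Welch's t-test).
Welch's two-sample t-test:
H₀: μ₁ = μ₂
H₁: μ₁ ≠ μ₂
s₁²/n₁ = 15.17²/19 = 12.1120,  s₂²/n₂ = 8.32²/40 = 1.7306
SE = √(s₁²/n₁ + s₂²/n₂) = √(12.1120 + 1.7306) = 3.7206
df (Welch-Satterthwaite) = (s₁²/n₁ + s₂²/n₂)² / [(s₁²/n₁)²/(n₁-1) + (s₂²/n₂)²/(n₂-1)] ≈ 23.29
t = (x̄₁ - x̄₂) / SE = (77.82 - 85.68) / 3.7206 = -7.86 / 3.7206 = -2.113
p-value = 0.0456

Since p-value > α = 0.01, we fail to reject H₀.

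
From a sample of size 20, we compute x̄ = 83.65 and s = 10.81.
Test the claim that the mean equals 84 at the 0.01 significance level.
One-sample t-test:
H₀: μ = 84
H₁: μ ≠ 84
df = n - 1 = 19
t = (x̄ - μ₀) / (s/√n) = (83.65 - 84) / (10.81/√20) = -0.145
p-value = 0.8864

Since p-value > α = 0.01, we fail to reject H₀.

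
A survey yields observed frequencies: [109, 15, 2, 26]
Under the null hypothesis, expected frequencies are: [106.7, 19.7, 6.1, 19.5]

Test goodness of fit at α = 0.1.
Chi-square goodness of fit test:
H₀: observed counts match expected distribution
H₁: observed counts differ from expected distribution
df = k - 1 = 3
χ² = Σ(O - E)²/E
   = (109 - 106.7)²/106.7 + (15 - 19.7)²/19.7 + (2 - 6.1)²/6.1 + (26 - 19.5)²/19.5
   = 0.050 + 1.121 + 2.756 + 2.167
   = 6.09
p-value = 0.1072

Since p-value > α = 0.1, we fail to reject H₀.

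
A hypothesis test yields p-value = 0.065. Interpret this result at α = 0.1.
Since p = 0.065 < α = 0.1, reject H₀.
There is sufficient evidence to reject the null hypothesis; the result is statistically significant at the 0.1 level.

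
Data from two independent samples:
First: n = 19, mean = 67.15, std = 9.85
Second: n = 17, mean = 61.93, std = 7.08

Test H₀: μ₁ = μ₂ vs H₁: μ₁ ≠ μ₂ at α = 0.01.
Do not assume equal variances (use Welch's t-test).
Welch's two-sample t-test:
H₀: μ₁ = μ₂
H₁: μ₁ ≠ μ₂
s₁²/n₁ = 9.85²/19 = 5.1064,  s₂²/n₂ = 7.08²/17 = 2.9486
SE = √(s₁²/n₁ + s₂²/n₂) = √(5.1064 + 2.9486) = 2.8381
df (Welch-Satterthwaite) = (s₁²/n₁ + s₂²/n₂)² / [(s₁²/n₁)²/(n₁-1) + (s₂²/n₂)²/(n₂-1)] ≈ 32.57
t = (x̄₁ - x̄₂) / SE = (67.15 - 61.93) / 2.8381 = 5.22 / 2.8381 = 1.839
p-value = 0.0750

Since p-value > α = 0.01, we fail to reject H₀.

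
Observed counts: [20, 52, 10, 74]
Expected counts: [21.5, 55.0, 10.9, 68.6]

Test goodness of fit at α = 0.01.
Chi-square goodness of fit test:
H₀: observed counts match expected distribution
H₁: observed counts differ from expected distribution
df = k - 1 = 3
χ² = Σ(O - E)²/E
   = (20 - 21.5)²/21.5 + (52 - 55.0)²/55.0 + (10 - 10.9)²/10.9 + (74 - 68.6)²/68.6
   = 0.105 + 0.164 + 0.074 + 0.425
   = 0.77
p-value = 0.8572

Since p-value > α = 0.01, we fail to reject H₀.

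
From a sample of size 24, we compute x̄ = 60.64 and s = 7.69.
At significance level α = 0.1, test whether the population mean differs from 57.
One-sample t-test:
H₀: μ = 57
H₁: μ ≠ 57
df = n - 1 = 23
t = (x̄ - μ₀) / (s/√n) = (60.64 - 57) / (7.69/√24) = 2.319
p-value = 0.0296

Since p-value < α = 0.1, we reject H₀.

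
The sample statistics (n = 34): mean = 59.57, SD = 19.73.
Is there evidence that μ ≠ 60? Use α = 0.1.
One-sample t-test:
H₀: μ = 60
H₁: μ ≠ 60
df = n - 1 = 33
t = (x̄ - μ₀) / (s/√n) = (59.57 - 60) / (19.73/√34) = -0.127
p-value = 0.8996

Since p-value > α = 0.1, we fail to reject H₀.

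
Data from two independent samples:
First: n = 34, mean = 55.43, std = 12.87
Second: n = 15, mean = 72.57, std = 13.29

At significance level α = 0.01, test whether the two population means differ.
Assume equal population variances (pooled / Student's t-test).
Student's two-sample t-test (equal variances):
H₀: μ₁ = μ₂
H₁: μ₁ ≠ μ₂
df = n₁ + n₂ - 2 = 47
Pooled variance s_p² = [(n₁-1)s₁² + (n₂-1)s₂²] / (n₁ + n₂ - 2) = [(33)(12.87²) + (14)(13.29²)] / 47 = 168.9097
SE = √(s_p²(1/n₁ + 1/n₂)) = √(168.9097 × (1/34 + 1/15)) = 4.0285
t = (x̄₁ - x̄₂) / SE = (55.43 - 72.57) / 4.0285 = -17.14 / 4.0285 = -4.255
p-value = 0.0001

Since p-value < α = 0.01, we reject H₀.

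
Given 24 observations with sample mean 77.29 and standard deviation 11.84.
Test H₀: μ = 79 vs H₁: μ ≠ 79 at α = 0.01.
One-sample t-test:
H₀: μ = 79
H₁: μ ≠ 79
df = n - 1 = 23
t = (x̄ - μ₀) / (s/√n) = (77.29 - 79) / (11.84/√24) = -0.708
p-value = 0.4863

Since p-value > α = 0.01, we fail to reject H₀.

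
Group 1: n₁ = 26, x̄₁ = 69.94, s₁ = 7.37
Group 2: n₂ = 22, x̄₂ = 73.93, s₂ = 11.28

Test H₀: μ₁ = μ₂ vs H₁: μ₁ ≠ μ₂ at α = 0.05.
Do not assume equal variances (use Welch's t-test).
Welch's two-sample t-test:
H₀: μ₁ = μ₂
H₁: μ₁ ≠ μ₂
s₁²/n₁ = 7.37²/26 = 2.0891,  s₂²/n₂ = 11.28²/22 = 5.7836
SE = √(s₁²/n₁ + s₂²/n₂) = √(2.0891 + 5.7836) = 2.8058
df (Welch-Satterthwaite) = (s₁²/n₁ + s₂²/n₂)² / [(s₁²/n₁)²/(n₁-1) + (s₂²/n₂)²/(n₂-1)] ≈ 35.07
t = (x̄₁ - x̄₂) / SE = (69.94 - 73.93) / 2.8058 = -3.99 / 2.8058 = -1.422
p-value = 0.1638

Since p-value > α = 0.05, we fail to reject H₀.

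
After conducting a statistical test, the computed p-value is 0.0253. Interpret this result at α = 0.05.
Since p = 0.0253 < α = 0.05, reject H₀.
There is sufficient evidence to reject the null hypothesis; the result is statistically significant at the 0.05 level.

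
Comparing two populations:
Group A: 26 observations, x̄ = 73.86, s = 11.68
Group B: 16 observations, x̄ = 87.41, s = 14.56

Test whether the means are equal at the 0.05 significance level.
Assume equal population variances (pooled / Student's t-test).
Student's two-sample t-test (equal variances):
H₀: μ₁ = μ₂
H₁: μ₁ ≠ μ₂
df = n₁ + n₂ - 2 = 40
Pooled variance s_p² = [(n₁-1)s₁² + (n₂-1)s₂²] / (n₁ + n₂ - 2) = [(25)(11.68²) + (15)(14.56²)] / 40 = 164.7616
SE = √(s_p²(1/n₁ + 1/n₂)) = √(164.7616 × (1/26 + 1/16)) = 4.0786
t = (x̄₁ - x̄₂) / SE = (73.86 - 87.41) / 4.0786 = -13.55 / 4.0786 = -3.322
p-value = 0.0019

Since p-value < α = 0.05, we reject H₀.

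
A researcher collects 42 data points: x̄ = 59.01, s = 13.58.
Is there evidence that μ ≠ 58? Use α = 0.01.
One-sample t-test:
H₀: μ = 58
H₁: μ ≠ 58
df = n - 1 = 41
t = (x̄ - μ₀) / (s/√n) = (59.01 - 58) / (13.58/√42) = 0.482
p-value = 0.6324

Since p-value > α = 0.01, we fail to reject H₀.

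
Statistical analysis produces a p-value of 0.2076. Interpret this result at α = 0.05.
Since p = 0.2076 > α = 0.05, fail to reject H₀.
There is insufficient evidence to reject the null hypothesis; the result is not statistically significant at the 0.05 level.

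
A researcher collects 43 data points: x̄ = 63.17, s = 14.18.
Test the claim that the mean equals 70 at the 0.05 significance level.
One-sample t-test:
H₀: μ = 70
H₁: μ ≠ 70
df = n - 1 = 42
t = (x̄ - μ₀) / (s/√n) = (63.17 - 70) / (14.18/√43) = -3.158
p-value = 0.0029

Since p-value < α = 0.05, we reject H₀.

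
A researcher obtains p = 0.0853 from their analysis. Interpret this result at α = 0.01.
Since p = 0.0853 > α = 0.01, fail to reject H₀.
There is insufficient evidence to reject the null hypothesis; the result is not statistically significant at the 0.01 level.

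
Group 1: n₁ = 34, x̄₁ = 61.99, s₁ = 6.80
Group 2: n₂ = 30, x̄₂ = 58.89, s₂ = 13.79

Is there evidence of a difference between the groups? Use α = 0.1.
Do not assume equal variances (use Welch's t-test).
Welch's two-sample t-test:
H₀: μ₁ = μ₂
H₁: μ₁ ≠ μ₂
s₁²/n₁ = 6.80²/34 = 1.3600,  s₂²/n₂ = 13.79²/30 = 6.3388
SE = √(s₁²/n₁ + s₂²/n₂) = √(1.3600 + 6.3388) = 2.7747
df (Welch-Satterthwaite) = (s₁²/n₁ + s₂²/n₂)² / [(s₁²/n₁)²/(n₁-1) + (s₂²/n₂)²/(n₂-1)] ≈ 41.12
t = (x̄₁ - x̄₂) / SE = (61.99 - 58.89) / 2.7747 = 3.10 / 2.7747 = 1.117
p-value = 0.2704

Since p-value > α = 0.1, we fail to reject H₀.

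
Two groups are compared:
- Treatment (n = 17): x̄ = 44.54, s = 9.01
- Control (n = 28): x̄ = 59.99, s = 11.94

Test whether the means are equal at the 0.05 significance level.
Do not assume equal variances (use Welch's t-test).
Welch's two-sample t-test:
H₀: μ₁ = μ₂
H₁: μ₁ ≠ μ₂
s₁²/n₁ = 9.01²/17 = 4.7753,  s₂²/n₂ = 11.94²/28 = 5.0916
SE = √(s₁²/n₁ + s₂²/n₂) = √(4.7753 + 5.0916) = 3.1412
df (Welch-Satterthwaite) = (s₁²/n₁ + s₂²/n₂)² / [(s₁²/n₁)²/(n₁-1) + (s₂²/n₂)²/(n₂-1)] ≈ 40.81
t = (x̄₁ - x̄₂) / SE = (44.54 - 59.99) / 3.1412 = -15.45 / 3.1412 = -4.919
p-value < 0.0001

Since p-value < α = 0.05, we reject H₀.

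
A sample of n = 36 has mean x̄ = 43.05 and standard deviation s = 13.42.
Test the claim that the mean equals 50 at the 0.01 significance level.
One-sample t-test:
H₀: μ = 50
H₁: μ ≠ 50
df = n - 1 = 35
t = (x̄ - μ₀) / (s/√n) = (43.05 - 50) / (13.42/√36) = -3.107
p-value = 0.0037

Since p-value < α = 0.01, we reject H₀.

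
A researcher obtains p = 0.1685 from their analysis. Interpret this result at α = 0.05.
Since p = 0.1685 > α = 0.05, fail to reject H₀.
There is insufficient evidence to reject the null hypothesis; the result is not statistically significant at the 0.05 level.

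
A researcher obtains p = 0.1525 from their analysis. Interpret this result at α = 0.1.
Since p = 0.1525 > α = 0.1, fail to reject H₀.
There is insufficient evidence to reject the null hypothesis; the result is not statistically significant at the 0.1 level.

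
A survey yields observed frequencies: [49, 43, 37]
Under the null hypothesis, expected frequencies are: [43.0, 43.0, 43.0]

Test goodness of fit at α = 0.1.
Chi-square goodness of fit test:
H₀: observed counts match expected distribution
H₁: observed counts differ from expected distribution
df = k - 1 = 2
χ² = Σ(O - E)²/E
   = (49 - 43.0)²/43.0 + (43 - 43.0)²/43.0 + (37 - 43.0)²/43.0
   = 0.837 + 0.000 + 0.837
   = 1.67
p-value = 0.4329

Since p-value > α = 0.1, we fail to reject H₀.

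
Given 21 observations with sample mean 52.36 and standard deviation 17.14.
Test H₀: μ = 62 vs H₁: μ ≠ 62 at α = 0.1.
One-sample t-test:
H₀: μ = 62
H₁: μ ≠ 62
df = n - 1 = 20
t = (x̄ - μ₀) / (s/√n) = (52.36 - 62) / (17.14/√21) = -2.577
p-value = 0.0180

Since p-value < α = 0.1, we reject H₀.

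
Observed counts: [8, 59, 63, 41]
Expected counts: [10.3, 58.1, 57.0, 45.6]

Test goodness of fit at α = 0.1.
Chi-square goodness of fit test:
H₀: observed counts match expected distribution
H₁: observed counts differ from expected distribution
df = k - 1 = 3
χ² = Σ(O - E)²/E
   = (8 - 10.3)²/10.3 + (59 - 58.1)²/58.1 + (63 - 57.0)²/57.0 + (41 - 45.6)²/45.6
   = 0.514 + 0.014 + 0.632 + 0.464
   = 1.62
p-value = 0.6542

Since p-value > α = 0.1, we fail to reject H₀.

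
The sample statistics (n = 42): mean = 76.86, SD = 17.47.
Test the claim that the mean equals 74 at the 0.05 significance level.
One-sample t-test:
H₀: μ = 74
H₁: μ ≠ 74
df = n - 1 = 41
t = (x̄ - μ₀) / (s/√n) = (76.86 - 74) / (17.47/√42) = 1.061
p-value = 0.2949

Since p-value > α = 0.05, we fail to reject H₀.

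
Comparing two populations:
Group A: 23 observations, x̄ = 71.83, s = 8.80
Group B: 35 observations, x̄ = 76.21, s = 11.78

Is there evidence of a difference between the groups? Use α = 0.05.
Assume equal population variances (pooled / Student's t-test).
Student's two-sample t-test (equal variances):
H₀: μ₁ = μ₂
H₁: μ₁ ≠ μ₂
df = n₁ + n₂ - 2 = 56
Pooled variance s_p² = [(n₁-1)s₁² + (n₂-1)s₂²] / (n₁ + n₂ - 2) = [(22)(8.80²) + (34)(11.78²)] / 56 = 114.6751
SE = √(s_p²(1/n₁ + 1/n₂)) = √(114.6751 × (1/23 + 1/35)) = 2.8744
t = (x̄₁ - x̄₂) / SE = (71.83 - 76.21) / 2.8744 = -4.38 / 2.8744 = -1.524
p-value = 0.1332

Since p-value > α = 0.05, we fail to reject H₀.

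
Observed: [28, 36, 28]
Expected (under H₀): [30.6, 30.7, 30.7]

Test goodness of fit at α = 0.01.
Chi-square goodness of fit test:
H₀: observed counts match expected distribution
H₁: observed counts differ from expected distribution
df = k - 1 = 2
χ² = Σ(O - E)²/E
   = (28 - 30.6)²/30.6 + (36 - 30.7)²/30.7 + (28 - 30.7)²/30.7
   = 0.221 + 0.915 + 0.237
   = 1.37
p-value = 0.5032

Since p-value > α = 0.01, we fail to reject H₀.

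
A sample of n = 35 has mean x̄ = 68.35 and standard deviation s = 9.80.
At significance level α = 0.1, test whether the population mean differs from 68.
One-sample t-test:
H₀: μ = 68
H₁: μ ≠ 68
df = n - 1 = 34
t = (x̄ - μ₀) / (s/√n) = (68.35 - 68) / (9.80/√35) = 0.211
p-value = 0.8339

Since p-value > α = 0.1, we fail to reject H₀.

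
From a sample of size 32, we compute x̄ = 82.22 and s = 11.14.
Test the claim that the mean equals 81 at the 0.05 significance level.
One-sample t-test:
H₀: μ = 81
H₁: μ ≠ 81
df = n - 1 = 31
t = (x̄ - μ₀) / (s/√n) = (82.22 - 81) / (11.14/√32) = 0.620
p-value = 0.5401

Since p-value > α = 0.05, we fail to reject H₀.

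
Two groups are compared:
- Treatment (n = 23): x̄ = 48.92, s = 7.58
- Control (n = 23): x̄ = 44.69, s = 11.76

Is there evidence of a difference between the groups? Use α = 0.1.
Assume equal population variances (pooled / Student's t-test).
Student's two-sample t-test (equal variances):
H₀: μ₁ = μ₂
H₁: μ₁ ≠ μ₂
df = n₁ + n₂ - 2 = 44
Pooled variance s_p² = [(n₁-1)s₁² + (n₂-1)s₂²] / (n₁ + n₂ - 2) = [(22)(7.58²) + (22)(11.76²)] / 44 = 97.8770
SE = √(s_p²(1/n₁ + 1/n₂)) = √(97.8770 × (1/23 + 1/23)) = 2.9174
t = (x̄₁ - x̄₂) / SE = (48.92 - 44.69) / 2.9174 = 4.23 / 2.9174 = 1.450
p-value = 0.1542

Since p-value > α = 0.1, we fail to reject H₀.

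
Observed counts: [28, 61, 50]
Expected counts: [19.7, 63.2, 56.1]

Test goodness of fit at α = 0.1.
Chi-square goodness of fit test:
H₀: observed counts match expected distribution
H₁: observed counts differ from expected distribution
df = k - 1 = 2
χ² = Σ(O - E)²/E
   = (28 - 19.7)²/19.7 + (61 - 63.2)²/63.2 + (50 - 56.1)²/56.1
   = 3.497 + 0.077 + 0.663
   = 4.24
p-value = 0.1202

Since p-value > α = 0.1, we fail to reject H₀.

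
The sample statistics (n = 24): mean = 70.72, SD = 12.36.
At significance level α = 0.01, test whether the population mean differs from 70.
One-sample t-test:
H₀: μ = 70
H₁: μ ≠ 70
df = n - 1 = 23
t = (x̄ - μ₀) / (s/√n) = (70.72 - 70) / (12.36/√24) = 0.285
p-value = 0.7779

Since p-value > α = 0.01, we fail to reject H₀.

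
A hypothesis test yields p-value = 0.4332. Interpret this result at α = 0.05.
Since p = 0.4332 > α = 0.05, fail to reject H₀.
There is insufficient evidence to reject the null hypothesis; the result is not statistically significant at the 0.05 level.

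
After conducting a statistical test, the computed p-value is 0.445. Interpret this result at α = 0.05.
Since p = 0.445 > α = 0.05, fail to reject H₀.
There is insufficient evidence to reject the null hypothesis; the result is not statistically significant at the 0.05 level.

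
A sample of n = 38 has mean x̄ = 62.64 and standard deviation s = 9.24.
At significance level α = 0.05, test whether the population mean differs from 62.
One-sample t-test:
H₀: μ = 62
H₁: μ ≠ 62
df = n - 1 = 37
t = (x̄ - μ₀) / (s/√n) = (62.64 - 62) / (9.24/√38) = 0.427
p-value = 0.6719

Since p-value > α = 0.05, we fail to reject H₀.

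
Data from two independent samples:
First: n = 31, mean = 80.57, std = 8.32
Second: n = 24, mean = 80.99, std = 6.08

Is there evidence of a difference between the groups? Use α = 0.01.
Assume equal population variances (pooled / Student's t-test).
Student's two-sample t-test (equal variances):
H₀: μ₁ = μ₂
H₁: μ₁ ≠ μ₂
df = n₁ + n₂ - 2 = 53
Pooled variance s_p² = [(n₁-1)s₁² + (n₂-1)s₂²] / (n₁ + n₂ - 2) = [(30)(8.32²) + (23)(6.08²)] / 53 = 55.2245
SE = √(s_p²(1/n₁ + 1/n₂)) = √(55.2245 × (1/31 + 1/24)) = 2.0205
t = (x̄₁ - x̄₂) / SE = (80.57 - 80.99) / 2.0205 = -0.42 / 2.0205 = -0.208
p-value = 0.8361

Since p-value > α = 0.01, we fail to reject H₀.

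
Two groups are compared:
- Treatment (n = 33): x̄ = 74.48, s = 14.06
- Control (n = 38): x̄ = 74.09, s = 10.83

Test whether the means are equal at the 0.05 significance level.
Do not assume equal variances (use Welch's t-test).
Welch's two-sample t-test:
H₀: μ₁ = μ₂
H₁: μ₁ ≠ μ₂
s₁²/n₁ = 14.06²/33 = 5.9904,  s₂²/n₂ = 10.83²/38 = 3.0865
SE = √(s₁²/n₁ + s₂²/n₂) = √(5.9904 + 3.0865) = 3.0128
df (Welch-Satterthwaite) = (s₁²/n₁ + s₂²/n₂)² / [(s₁²/n₁)²/(n₁-1) + (s₂²/n₂)²/(n₂-1)] ≈ 59.75
t = (x̄₁ - x̄₂) / SE = (74.48 - 74.09) / 3.0128 = 0.39 / 3.0128 = 0.129
p-value = 0.8974

Since p-value > α = 0.05, we fail to reject H₀.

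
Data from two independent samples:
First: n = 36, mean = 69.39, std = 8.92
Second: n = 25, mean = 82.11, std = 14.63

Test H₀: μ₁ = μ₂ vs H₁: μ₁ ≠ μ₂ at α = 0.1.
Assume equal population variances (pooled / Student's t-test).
Student's two-sample t-test (equal variances):
H₀: μ₁ = μ₂
H₁: μ₁ ≠ μ₂
df = n₁ + n₂ - 2 = 59
Pooled variance s_p² = [(n₁-1)s₁² + (n₂-1)s₂²] / (n₁ + n₂ - 2) = [(35)(8.92²) + (24)(14.63²)] / 59 = 134.2663
SE = √(s_p²(1/n₁ + 1/n₂)) = √(134.2663 × (1/36 + 1/25)) = 3.0167
t = (x̄₁ - x̄₂) / SE = (69.39 - 82.11) / 3.0167 = -12.72 / 3.0167 = -4.217
p-value = 0.0001

Since p-value < α = 0.1, we reject H₀.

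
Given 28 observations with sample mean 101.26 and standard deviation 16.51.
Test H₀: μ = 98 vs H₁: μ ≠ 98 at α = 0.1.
One-sample t-test:
H₀: μ = 98
H₁: μ ≠ 98
df = n - 1 = 27
t = (x̄ - μ₀) / (s/√n) = (101.26 - 98) / (16.51/√28) = 1.045
p-value = 0.3054

Since p-value > α = 0.1, we fail to reject H₀.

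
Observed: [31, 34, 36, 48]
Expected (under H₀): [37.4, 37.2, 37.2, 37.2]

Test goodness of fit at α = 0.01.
Chi-square goodness of fit test:
H₀: observed counts match expected distribution
H₁: observed counts differ from expected distribution
df = k - 1 = 3
χ² = Σ(O - E)²/E
   = (31 - 37.4)²/37.4 + (34 - 37.2)²/37.2 + (36 - 37.2)²/37.2 + (48 - 37.2)²/37.2
   = 1.095 + 0.275 + 0.039 + 3.135
   = 4.54
p-value = 0.2083

Since p-value > α = 0.01, we fail to reject H₀.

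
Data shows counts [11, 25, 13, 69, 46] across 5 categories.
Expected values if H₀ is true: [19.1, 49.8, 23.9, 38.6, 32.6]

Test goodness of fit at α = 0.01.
Chi-square goodness of fit test:
H₀: observed counts match expected distribution
H₁: observed counts differ from expected distribution
df = k - 1 = 4
χ² = Σ(O - E)²/E
   = (11 - 19.1)²/19.1 + (25 - 49.8)²/49.8 + (13 - 23.9)²/23.9 + (69 - 38.6)²/38.6 + (46 - 32.6)²/32.6
   = 3.435 + 12.350 + 4.971 + 23.942 + 5.508
   = 50.21
p-value < 0.0001

Since p-value < α = 0.01, we reject H₀.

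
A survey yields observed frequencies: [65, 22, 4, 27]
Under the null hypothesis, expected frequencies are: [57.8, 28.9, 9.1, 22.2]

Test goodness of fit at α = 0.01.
Chi-square goodness of fit test:
H₀: observed counts match expected distribution
H₁: observed counts differ from expected distribution
df = k - 1 = 3
χ² = Σ(O - E)²/E
   = (65 - 57.8)²/57.8 + (22 - 28.9)²/28.9 + (4 - 9.1)²/9.1 + (27 - 22.2)²/22.2
   = 0.897 + 1.647 + 2.858 + 1.038
   = 6.44
p-value = 0.0920

Since p-value > α = 0.01, we fail to reject H₀.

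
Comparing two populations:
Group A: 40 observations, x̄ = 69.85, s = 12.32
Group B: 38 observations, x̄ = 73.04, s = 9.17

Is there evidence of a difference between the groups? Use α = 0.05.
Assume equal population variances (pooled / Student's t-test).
Student's two-sample t-test (equal variances):
H₀: μ₁ = μ₂
H₁: μ₁ ≠ μ₂
df = n₁ + n₂ - 2 = 76
Pooled variance s_p² = [(n₁-1)s₁² + (n₂-1)s₂²] / (n₁ + n₂ - 2) = [(39)(12.32²) + (37)(9.17²)] / 76 = 118.8264
SE = √(s_p²(1/n₁ + 1/n₂)) = √(118.8264 × (1/40 + 1/38)) = 2.4693
t = (x̄₁ - x̄₂) / SE = (69.85 - 73.04) / 2.4693 = -3.19 / 2.4693 = -1.292
p-value = 0.2003

Since p-value > α = 0.05, we fail to reject H₀.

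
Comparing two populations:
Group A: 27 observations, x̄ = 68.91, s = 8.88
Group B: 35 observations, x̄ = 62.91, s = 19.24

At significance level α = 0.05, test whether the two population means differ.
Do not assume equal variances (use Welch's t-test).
Welch's two-sample t-test:
H₀: μ₁ = μ₂
H₁: μ₁ ≠ μ₂
s₁²/n₁ = 8.88²/27 = 2.9205,  s₂²/n₂ = 19.24²/35 = 10.5765
SE = √(s₁²/n₁ + s₂²/n₂) = √(2.9205 + 10.5765) = 3.6738
df (Welch-Satterthwaite) = (s₁²/n₁ + s₂²/n₂)² / [(s₁²/n₁)²/(n₁-1) + (s₂²/n₂)²/(n₂-1)] ≈ 50.35
t = (x̄₁ - x̄₂) / SE = (68.91 - 62.91) / 3.6738 = 6.00 / 3.6738 = 1.633
p-value = 0.1087

Since p-value > α = 0.05, we fail to reject H₀.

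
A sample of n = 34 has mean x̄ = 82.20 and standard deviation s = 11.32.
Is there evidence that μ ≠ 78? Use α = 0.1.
One-sample t-test:
H₀: μ = 78
H₁: μ ≠ 78
df = n - 1 = 33
t = (x̄ - μ₀) / (s/√n) = (82.20 - 78) / (11.32/√34) = 2.163
p-value = 0.0378

Since p-value < α = 0.1, we reject H₀.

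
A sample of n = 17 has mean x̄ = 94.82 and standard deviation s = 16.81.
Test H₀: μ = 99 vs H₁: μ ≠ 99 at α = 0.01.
One-sample t-test:
H₀: μ = 99
H₁: μ ≠ 99
df = n - 1 = 16
t = (x̄ - μ₀) / (s/√n) = (94.82 - 99) / (16.81/√17) = -1.025
p-value = 0.3205

Since p-value > α = 0.01, we fail to reject H₀.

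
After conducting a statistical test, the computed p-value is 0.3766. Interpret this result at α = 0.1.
Since p = 0.3766 > α = 0.1, fail to reject H₀.
There is insufficient evidence to reject the null hypothesis; the result is not statistically significant at the 0.1 level.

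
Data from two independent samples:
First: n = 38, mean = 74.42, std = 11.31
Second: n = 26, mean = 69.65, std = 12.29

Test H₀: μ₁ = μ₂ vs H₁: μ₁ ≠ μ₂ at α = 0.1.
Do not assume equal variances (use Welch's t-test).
Welch's two-sample t-test:
H₀: μ₁ = μ₂
H₁: μ₁ ≠ μ₂
s₁²/n₁ = 11.31²/38 = 3.3662,  s₂²/n₂ = 12.29²/26 = 5.8094
SE = √(s₁²/n₁ + s₂²/n₂) = √(3.3662 + 5.8094) = 3.0291
df (Welch-Satterthwaite) = (s₁²/n₁ + s₂²/n₂)² / [(s₁²/n₁)²/(n₁-1) + (s₂²/n₂)²/(n₂-1)] ≈ 50.83
t = (x̄₁ - x̄₂) / SE = (74.42 - 69.65) / 3.0291 = 4.77 / 3.0291 = 1.575
p-value = 0.1215

Since p-value > α = 0.1, we fail to reject H₀.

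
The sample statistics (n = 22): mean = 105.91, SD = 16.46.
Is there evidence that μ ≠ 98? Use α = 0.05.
One-sample t-test:
H₀: μ = 98
H₁: μ ≠ 98
df = n - 1 = 21
t = (x̄ - μ₀) / (s/√n) = (105.91 - 98) / (16.46/√22) = 2.254
p-value = 0.0350

Since p-value < α = 0.05, we reject H₀.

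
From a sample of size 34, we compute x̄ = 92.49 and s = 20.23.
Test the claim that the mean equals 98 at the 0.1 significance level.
One-sample t-test:
H₀: μ = 98
H₁: μ ≠ 98
df = n - 1 = 33
t = (x̄ - μ₀) / (s/√n) = (92.49 - 98) / (20.23/√34) = -1.588
p-value = 0.1218

Since p-value > α = 0.1, we fail to reject H₀.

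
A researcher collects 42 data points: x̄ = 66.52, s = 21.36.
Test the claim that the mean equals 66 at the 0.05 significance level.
One-sample t-test:
H₀: μ = 66
H₁: μ ≠ 66
df = n - 1 = 41
t = (x̄ - μ₀) / (s/√n) = (66.52 - 66) / (21.36/√42) = 0.158
p-value = 0.8754

Since p-value > α = 0.05, we fail to reject H₀.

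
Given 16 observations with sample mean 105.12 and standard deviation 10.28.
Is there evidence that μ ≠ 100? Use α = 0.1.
One-sample t-test:
H₀: μ = 100
H₁: μ ≠ 100
df = n - 1 = 15
t = (x̄ - μ₀) / (s/√n) = (105.12 - 100) / (10.28/√16) = 1.992
p-value = 0.0649

Since p-value < α = 0.1, we reject H₀.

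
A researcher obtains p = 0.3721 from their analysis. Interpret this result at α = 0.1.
Since p = 0.3721 > α = 0.1, fail to reject H₀.
There is insufficient evidence to reject the null hypothesis; the result is not statistically significant at the 0.1 level.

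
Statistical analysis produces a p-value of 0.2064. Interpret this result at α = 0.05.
Since p = 0.2064 > α = 0.05, fail to reject H₀.
There is insufficient evidence to reject the null hypothesis; the result is not statistically significant at the 0.05 level.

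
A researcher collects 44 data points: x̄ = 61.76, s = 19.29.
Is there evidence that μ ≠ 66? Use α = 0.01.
One-sample t-test:
H₀: μ = 66
H₁: μ ≠ 66
df = n - 1 = 43
t = (x̄ - μ₀) / (s/√n) = (61.76 - 66) / (19.29/√44) = -1.458
p-value = 0.1521

Since p-value > α = 0.01, we fail to reject H₀.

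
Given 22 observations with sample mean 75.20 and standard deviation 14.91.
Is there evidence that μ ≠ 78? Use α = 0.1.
One-sample t-test:
H₀: μ = 78
H₁: μ ≠ 78
df = n - 1 = 21
t = (x̄ - μ₀) / (s/√n) = (75.20 - 78) / (14.91/√22) = -0.881
p-value = 0.3884

Since p-value > α = 0.1, we fail to reject H₀.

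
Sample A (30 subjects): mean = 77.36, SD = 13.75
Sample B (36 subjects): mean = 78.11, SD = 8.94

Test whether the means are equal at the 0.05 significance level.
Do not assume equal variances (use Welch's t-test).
Welch's two-sample t-test:
H₀: μ₁ = μ₂
H₁: μ₁ ≠ μ₂
s₁²/n₁ = 13.75²/30 = 6.3021,  s₂²/n₂ = 8.94²/36 = 2.2201
SE = √(s₁²/n₁ + s₂²/n₂) = √(6.3021 + 2.2201) = 2.9193
df (Welch-Satterthwaite) = (s₁²/n₁ + s₂²/n₂)² / [(s₁²/n₁)²/(n₁-1) + (s₂²/n₂)²/(n₂-1)] ≈ 48.09
t = (x̄₁ - x̄₂) / SE = (77.36 - 78.11) / 2.9193 = -0.75 / 2.9193 = -0.257
p-value = 0.7983

Since p-value > α = 0.05, we fail to reject H₀.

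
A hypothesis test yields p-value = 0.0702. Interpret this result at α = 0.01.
Since p = 0.0702 > α = 0.01, fail to reject H₀.
There is insufficient evidence to reject the null hypothesis; the result is not statistically significant at the 0.01 level.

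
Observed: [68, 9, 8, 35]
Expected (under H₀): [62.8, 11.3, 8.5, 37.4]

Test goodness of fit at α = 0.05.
Chi-square goodness of fit test:
H₀: observed counts match expected distribution
H₁: observed counts differ from expected distribution
df = k - 1 = 3
χ² = Σ(O - E)²/E
   = (68 - 62.8)²/62.8 + (9 - 11.3)²/11.3 + (8 - 8.5)²/8.5 + (35 - 37.4)²/37.4
   = 0.431 + 0.468 + 0.029 + 0.154
   = 1.08
p-value = 0.7814

Since p-value > α = 0.05, we fail to reject H₀.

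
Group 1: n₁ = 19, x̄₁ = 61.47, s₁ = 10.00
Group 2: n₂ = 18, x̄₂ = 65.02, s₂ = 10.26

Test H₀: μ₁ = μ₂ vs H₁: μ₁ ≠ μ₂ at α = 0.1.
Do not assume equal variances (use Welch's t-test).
Welch's two-sample t-test:
H₀: μ₁ = μ₂
H₁: μ₁ ≠ μ₂
s₁²/n₁ = 10.00²/19 = 5.2632,  s₂²/n₂ = 10.26²/18 = 5.8482
SE = √(s₁²/n₁ + s₂²/n₂) = √(5.2632 + 5.8482) = 3.3334
df (Welch-Satterthwaite) = (s₁²/n₁ + s₂²/n₂)² / [(s₁²/n₁)²/(n₁-1) + (s₂²/n₂)²/(n₂-1)] ≈ 34.77
t = (x̄₁ - x̄₂) / SE = (61.47 - 65.02) / 3.3334 = -3.55 / 3.3334 = -1.065
p-value = 0.2942

Since p-value > α = 0.1, we fail to reject H₀.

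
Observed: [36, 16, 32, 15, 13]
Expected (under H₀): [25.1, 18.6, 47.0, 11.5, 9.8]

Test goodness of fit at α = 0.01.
Chi-square goodness of fit test:
H₀: observed counts match expected distribution
H₁: observed counts differ from expected distribution
df = k - 1 = 4
χ² = Σ(O - E)²/E
   = (36 - 25.1)²/25.1 + (16 - 18.6)²/18.6 + (32 - 47.0)²/47.0 + (15 - 11.5)²/11.5 + (13 - 9.8)²/9.8
   = 4.733 + 0.363 + 4.787 + 1.065 + 1.045
   = 11.99
p-value = 0.0174

Since p-value > α = 0.01, we fail to reject H₀.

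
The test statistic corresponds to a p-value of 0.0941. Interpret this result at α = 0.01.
Since p = 0.0941 > α = 0.01, fail to reject H₀.
There is insufficient evidence to reject the null hypothesis; the result is not statistically significant at the 0.01 level.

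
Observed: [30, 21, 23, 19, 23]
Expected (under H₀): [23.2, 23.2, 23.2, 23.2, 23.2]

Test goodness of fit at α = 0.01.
Chi-square goodness of fit test:
H₀: observed counts match expected distribution
H₁: observed counts differ from expected distribution
df = k - 1 = 4
χ² = Σ(O - E)²/E
   = (30 - 23.2)²/23.2 + (21 - 23.2)²/23.2 + (23 - 23.2)²/23.2 + (19 - 23.2)²/23.2 + (23 - 23.2)²/23.2
   = 1.993 + 0.209 + 0.002 + 0.760 + 0.002
   = 2.97
p-value = 0.5636

Since p-value > α = 0.01, we fail to reject H₀.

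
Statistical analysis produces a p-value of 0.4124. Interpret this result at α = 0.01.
Since p = 0.4124 > α = 0.01, fail to reject H₀.
There is insufficient evidence to reject the null hypothesis; the result is not statistically significant at the 0.01 level.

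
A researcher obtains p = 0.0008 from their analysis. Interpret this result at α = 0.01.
Since p = 0.0008 < α = 0.01, reject H₀.
There is sufficient evidence to reject the null hypothesis; the result is statistically significant at the 0.01 level.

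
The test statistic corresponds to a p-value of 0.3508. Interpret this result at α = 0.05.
Since p = 0.3508 > α = 0.05, fail to reject H₀.
There is insufficient evidence to reject the null hypothesis; the result is not statistically significant at the 0.05 level.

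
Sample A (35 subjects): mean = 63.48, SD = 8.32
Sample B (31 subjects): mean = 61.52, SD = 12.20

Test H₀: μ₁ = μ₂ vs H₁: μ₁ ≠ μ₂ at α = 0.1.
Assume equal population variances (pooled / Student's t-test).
Student's two-sample t-test (equal variances):
H₀: μ₁ = μ₂
H₁: μ₁ ≠ μ₂
df = n₁ + n₂ - 2 = 64
Pooled variance s_p² = [(n₁-1)s₁² + (n₂-1)s₂²] / (n₁ + n₂ - 2) = [(34)(8.32²) + (30)(12.20²)] / 64 = 106.5431
SE = √(s_p²(1/n₁ + 1/n₂)) = √(106.5431 × (1/35 + 1/31)) = 2.5458
t = (x̄₁ - x̄₂) / SE = (63.48 - 61.52) / 2.5458 = 1.96 / 2.5458 = 0.770
p-value = 0.4442

Since p-value > α = 0.1, we fail to reject H₀.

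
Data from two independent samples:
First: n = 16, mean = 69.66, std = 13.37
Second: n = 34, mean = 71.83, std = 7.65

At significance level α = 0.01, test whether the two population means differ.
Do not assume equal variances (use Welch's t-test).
Welch's two-sample t-test:
H₀: μ₁ = μ₂
H₁: μ₁ ≠ μ₂
s₁²/n₁ = 13.37²/16 = 11.1723,  s₂²/n₂ = 7.65²/34 = 1.7213
SE = √(s₁²/n₁ + s₂²/n₂) = √(11.1723 + 1.7213) = 3.5908
df (Welch-Satterthwaite) = (s₁²/n₁ + s₂²/n₂)² / [(s₁²/n₁)²/(n₁-1) + (s₂²/n₂)²/(n₂-1)] ≈ 19.76
t = (x̄₁ - x̄₂) / SE = (69.66 - 71.83) / 3.5908 = -2.17 / 3.5908 = -0.604
p-value = 0.5525

Since p-value > α = 0.01, we fail to reject H₀.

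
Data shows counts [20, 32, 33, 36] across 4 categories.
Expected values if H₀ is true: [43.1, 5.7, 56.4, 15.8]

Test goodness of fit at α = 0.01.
Chi-square goodness of fit test:
H₀: observed counts match expected distribution
H₁: observed counts differ from expected distribution
df = k - 1 = 3
χ² = Σ(O - E)²/E
   = (20 - 43.1)²/43.1 + (32 - 5.7)²/5.7 + (33 - 56.4)²/56.4 + (36 - 15.8)²/15.8
   = 12.381 + 121.349 + 9.709 + 25.825
   = 169.26
p-value < 0.0001

Since p-value < α = 0.01, we reject H₀.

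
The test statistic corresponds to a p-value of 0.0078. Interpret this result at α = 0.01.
Since p = 0.0078 < α = 0.01, reject H₀.
There is sufficient evidence to reject the null hypothesis; the result is statistically significant at the 0.01 level.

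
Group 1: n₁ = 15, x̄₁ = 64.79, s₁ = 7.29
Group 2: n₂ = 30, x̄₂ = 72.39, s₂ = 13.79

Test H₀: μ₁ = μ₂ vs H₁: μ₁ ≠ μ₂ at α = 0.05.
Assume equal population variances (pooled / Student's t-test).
Student's two-sample t-test (equal variances):
H₀: μ₁ = μ₂
H₁: μ₁ ≠ μ₂
df = n₁ + n₂ - 2 = 43
Pooled variance s_p² = [(n₁-1)s₁² + (n₂-1)s₂²] / (n₁ + n₂ - 2) = [(14)(7.29²) + (29)(13.79²)] / 43 = 145.5529
SE = √(s_p²(1/n₁ + 1/n₂)) = √(145.5529 × (1/15 + 1/30)) = 3.8151
t = (x̄₁ - x̄₂) / SE = (64.79 - 72.39) / 3.8151 = -7.60 / 3.8151 = -1.992
p-value = 0.0527

Since p-value > α = 0.05, we fail to reject H₀.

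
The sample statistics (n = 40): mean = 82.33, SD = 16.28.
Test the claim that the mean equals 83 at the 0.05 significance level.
One-sample t-test:
H₀: μ = 83
H₁: μ ≠ 83
df = n - 1 = 39
t = (x̄ - μ₀) / (s/√n) = (82.33 - 83) / (16.28/√40) = -0.260
p-value = 0.7960

Since p-value > α = 0.05, we fail to reject H₀.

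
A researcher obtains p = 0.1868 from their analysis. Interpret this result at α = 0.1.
Since p = 0.1868 > α = 0.1, fail to reject H₀.
There is insufficient evidence to reject the null hypothesis; the result is not statistically significant at the 0.1 level.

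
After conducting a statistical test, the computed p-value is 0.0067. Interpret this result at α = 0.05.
Since p = 0.0067 < α = 0.05, reject H₀.
There is sufficient evidence to reject the null hypothesis; the result is statistically significant at the 0.05 level.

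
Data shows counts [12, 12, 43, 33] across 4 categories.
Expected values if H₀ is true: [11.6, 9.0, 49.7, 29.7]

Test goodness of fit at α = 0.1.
Chi-square goodness of fit test:
H₀: observed counts match expected distribution
H₁: observed counts differ from expected distribution
df = k - 1 = 3
χ² = Σ(O - E)²/E
   = (12 - 11.6)²/11.6 + (12 - 9.0)²/9.0 + (43 - 49.7)²/49.7 + (33 - 29.7)²/29.7
   = 0.014 + 1.000 + 0.903 + 0.367
   = 2.28
p-value = 0.5157

Since p-value > α = 0.1, we fail to reject H₀.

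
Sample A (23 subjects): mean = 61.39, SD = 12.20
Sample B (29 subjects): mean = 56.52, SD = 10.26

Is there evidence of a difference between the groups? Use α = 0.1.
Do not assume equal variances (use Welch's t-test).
Welch's two-sample t-test:
H₀: μ₁ = μ₂
H₁: μ₁ ≠ μ₂
s₁²/n₁ = 12.20²/23 = 6.4713,  s₂²/n₂ = 10.26²/29 = 3.6299
SE = √(s₁²/n₁ + s₂²/n₂) = √(6.4713 + 3.6299) = 3.1782
df (Welch-Satterthwaite) = (s₁²/n₁ + s₂²/n₂)² / [(s₁²/n₁)²/(n₁-1) + (s₂²/n₂)²/(n₂-1)] ≈ 42.98
t = (x̄₁ - x̄₂) / SE = (61.39 - 56.52) / 3.1782 = 4.87 / 3.1782 = 1.532
p-value = 0.1328

Since p-value > α = 0.1, we fail to reject H₀.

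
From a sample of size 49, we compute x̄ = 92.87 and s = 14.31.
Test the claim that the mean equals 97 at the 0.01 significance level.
One-sample t-test:
H₀: μ = 97
H₁: μ ≠ 97
df = n - 1 = 48
t = (x̄ - μ₀) / (s/√n) = (92.87 - 97) / (14.31/√49) = -2.020
p-value = 0.0490

Since p-value > α = 0.01, we fail to reject H₀.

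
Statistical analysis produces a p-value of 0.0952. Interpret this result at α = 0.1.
Since p = 0.0952 < α = 0.1, reject H₀.
There is sufficient evidence to reject the null hypothesis; the result is statistically significant at the 0.1 level.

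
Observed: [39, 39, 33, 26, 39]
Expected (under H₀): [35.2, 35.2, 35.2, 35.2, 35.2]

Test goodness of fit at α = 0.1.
Chi-square goodness of fit test:
H₀: observed counts match expected distribution
H₁: observed counts differ from expected distribution
df = k - 1 = 4
χ² = Σ(O - E)²/E
   = (39 - 35.2)²/35.2 + (39 - 35.2)²/35.2 + (33 - 35.2)²/35.2 + (26 - 35.2)²/35.2 + (39 - 35.2)²/35.2
   = 0.410 + 0.410 + 0.138 + 2.405 + 0.410
   = 3.77
p-value = 0.4376

Since p-value > α = 0.1, we fail to reject H₀.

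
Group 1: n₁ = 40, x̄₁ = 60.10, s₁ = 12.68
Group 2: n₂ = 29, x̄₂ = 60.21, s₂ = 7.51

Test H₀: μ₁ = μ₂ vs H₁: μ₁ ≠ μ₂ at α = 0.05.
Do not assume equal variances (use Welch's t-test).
Welch's two-sample t-test:
H₀: μ₁ = μ₂
H₁: μ₁ ≠ μ₂
s₁²/n₁ = 12.68²/40 = 4.0196,  s₂²/n₂ = 7.51²/29 = 1.9448
SE = √(s₁²/n₁ + s₂²/n₂) = √(4.0196 + 1.9448) = 2.4422
df (Welch-Satterthwaite) = (s₁²/n₁ + s₂²/n₂)² / [(s₁²/n₁)²/(n₁-1) + (s₂²/n₂)²/(n₂-1)] ≈ 64.75
t = (x̄₁ - x̄₂) / SE = (60.10 - 60.21) / 2.4422 = -0.11 / 2.4422 = -0.045
p-value = 0.9642

Since p-value > α = 0.05, we fail to reject H₀.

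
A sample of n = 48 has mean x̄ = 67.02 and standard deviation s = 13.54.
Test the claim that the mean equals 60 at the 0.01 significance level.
One-sample t-test:
H₀: μ = 60
H₁: μ ≠ 60
df = n - 1 = 47
t = (x̄ - μ₀) / (s/√n) = (67.02 - 60) / (13.54/√48) = 3.592
p-value = 0.0008

Since p-value < α = 0.01, we reject H₀.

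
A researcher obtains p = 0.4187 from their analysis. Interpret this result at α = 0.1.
Since p = 0.4187 > α = 0.1, fail to reject H₀.
There is insufficient evidence to reject the null hypothesis; the result is not statistically significant at the 0.1 level.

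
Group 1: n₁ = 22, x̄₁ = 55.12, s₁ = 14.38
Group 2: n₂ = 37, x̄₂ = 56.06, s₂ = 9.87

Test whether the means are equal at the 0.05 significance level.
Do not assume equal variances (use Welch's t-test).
Welch's two-sample t-test:
H₀: μ₁ = μ₂
H₁: μ₁ ≠ μ₂
s₁²/n₁ = 14.38²/22 = 9.3993,  s₂²/n₂ = 9.87²/37 = 2.6329
SE = √(s₁²/n₁ + s₂²/n₂) = √(9.3993 + 2.6329) = 3.4687
df (Welch-Satterthwaite) = (s₁²/n₁ + s₂²/n₂)² / [(s₁²/n₁)²/(n₁-1) + (s₂²/n₂)²/(n₂-1)] ≈ 32.91
t = (x̄₁ - x̄₂) / SE = (55.12 - 56.06) / 3.4687 = -0.94 / 3.4687 = -0.271
p-value = 0.7881

Since p-value > α = 0.05, we fail to reject H₀.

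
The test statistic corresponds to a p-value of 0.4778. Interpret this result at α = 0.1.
Since p = 0.4778 > α = 0.1, fail to reject H₀.
There is insufficient evidence to reject the null hypothesis; the result is not statistically significant at the 0.1 level.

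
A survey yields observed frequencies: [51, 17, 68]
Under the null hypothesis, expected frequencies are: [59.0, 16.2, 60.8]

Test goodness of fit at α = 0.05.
Chi-square goodness of fit test:
H₀: observed counts match expected distribution
H₁: observed counts differ from expected distribution
df = k - 1 = 2
χ² = Σ(O - E)²/E
   = (51 - 59.0)²/59.0 + (17 - 16.2)²/16.2 + (68 - 60.8)²/60.8
   = 1.085 + 0.040 + 0.853
   = 1.98
p-value = 0.3722

Since p-value > α = 0.05, we fail to reject H₀.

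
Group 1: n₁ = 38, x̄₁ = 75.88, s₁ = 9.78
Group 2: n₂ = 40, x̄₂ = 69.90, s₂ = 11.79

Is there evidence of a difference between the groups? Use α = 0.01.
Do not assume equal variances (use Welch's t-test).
Welch's two-sample t-test:
H₀: μ₁ = μ₂
H₁: μ₁ ≠ μ₂
s₁²/n₁ = 9.78²/38 = 2.5171,  s₂²/n₂ = 11.79²/40 = 3.4751
SE = √(s₁²/n₁ + s₂²/n₂) = √(2.5171 + 3.4751) = 2.4479
df (Welch-Satterthwaite) = (s₁²/n₁ + s₂²/n₂)² / [(s₁²/n₁)²/(n₁-1) + (s₂²/n₂)²/(n₂-1)] ≈ 74.67
t = (x̄₁ - x̄₂) / SE = (75.88 - 69.90) / 2.4479 = 5.98 / 2.4479 = 2.443
p-value = 0.0169

Since p-value > α = 0.01, we fail to reject H₀.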